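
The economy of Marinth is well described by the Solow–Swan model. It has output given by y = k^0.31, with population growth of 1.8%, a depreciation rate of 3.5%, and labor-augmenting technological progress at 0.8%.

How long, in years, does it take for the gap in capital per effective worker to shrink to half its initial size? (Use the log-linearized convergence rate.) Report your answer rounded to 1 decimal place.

about 16.5 years

Near the steady state the convergence rate is λ = (1 − α)(n + g + δ).
λ = (1 − 0.31) × 0.061 = 0.69 × 0.061 = 0.04209
Half-life = ln 2 / λ = 0.6931 / 0.04209 ≈ 16.47 years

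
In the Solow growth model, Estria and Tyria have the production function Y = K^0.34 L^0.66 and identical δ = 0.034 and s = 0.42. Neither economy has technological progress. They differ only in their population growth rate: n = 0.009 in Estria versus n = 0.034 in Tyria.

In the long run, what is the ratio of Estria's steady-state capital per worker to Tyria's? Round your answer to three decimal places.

Steady-state k* = [s/(n + δ)]^(1/(1−α)), so the ratio is [ (s_E/(n + δ)_E) / (s_T/(n + δ)_T) ]^1.5152.
s_E/(n + δ)_E = 0.42/0.043 = 9.7674; s_T/(n + δ)_T = 0.42/0.068 = 6.1765.
Ratio = (9.7674/6.1765)^1.5152 = 1.5814^1.5152 ≈ 2.0026

k*_E / k*_T ≈ 2.003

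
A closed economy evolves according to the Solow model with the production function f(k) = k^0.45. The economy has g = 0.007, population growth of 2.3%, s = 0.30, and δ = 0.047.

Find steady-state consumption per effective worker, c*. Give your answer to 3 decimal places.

c* ≈ 2.130

In steady state, investment equals break-even investment: s·k^α = (n + g + δ)·k.
Rearranging, k^(1−α) = s / (n + g + δ).
k^0.55 = 0.30 / (0.023 + 0.007 + 0.047) = 0.30 / 0.077 = 3.8961
k* = 3.8961^(1/0.55) ≈ 11.8542
y* = (k*)^α = 11.8542^0.45 ≈ 3.0426
c* = (1 − s)·y* = (1 − 0.30) × 3.0426 ≈ 2.1298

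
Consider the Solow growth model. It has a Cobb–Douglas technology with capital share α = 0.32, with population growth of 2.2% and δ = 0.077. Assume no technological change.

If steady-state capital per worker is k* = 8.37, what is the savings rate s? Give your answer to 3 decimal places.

s ≈ 0.420

At the steady state, Δk = 0, so s·k^α = (n + δ)·k.
So s / (n + δ) = (k*)^(1−α) = 8.37^0.68 = 4.2409.
Therefore s = 4.2409 × (n + δ) = 4.2409 × 0.099 = 0.4198.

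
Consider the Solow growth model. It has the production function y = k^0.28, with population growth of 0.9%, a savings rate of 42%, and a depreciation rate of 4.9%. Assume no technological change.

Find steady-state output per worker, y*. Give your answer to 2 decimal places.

y* = 2.16

In steady state, investment equals break-even investment: s·k^α = (n + δ)·k.
Rearranging, k^(1−α) = s / (n + δ).
k^0.72 = 0.42 / (0.009 + 0.049) = 0.42 / 0.058 = 7.2414
k* = 7.2414^(1/0.72) ≈ 15.6386
y* = (k*)^α = 15.6386^0.28 ≈ 2.1596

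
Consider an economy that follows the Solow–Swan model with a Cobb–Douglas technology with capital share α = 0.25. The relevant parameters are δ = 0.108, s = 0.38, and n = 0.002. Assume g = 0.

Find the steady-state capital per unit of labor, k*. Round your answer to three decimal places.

At the steady state, Δk = 0, so s·k^α = (n + δ)·k.
Rearranging, k^(1−α) = s / (n + δ).
k^0.75 = 0.38 / (0.002 + 0.108) = 0.38 / 0.110 = 3.4545
k* = 3.4545^(1/0.75) ≈ 5.2221

k* ≈ 5.222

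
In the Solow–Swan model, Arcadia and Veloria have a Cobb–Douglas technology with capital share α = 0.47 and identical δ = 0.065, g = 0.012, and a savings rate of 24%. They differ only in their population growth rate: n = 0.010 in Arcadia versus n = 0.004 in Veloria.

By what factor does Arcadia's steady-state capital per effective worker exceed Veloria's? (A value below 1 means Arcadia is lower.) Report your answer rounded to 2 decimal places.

Steady-state k* = [s/(n + g + δ)]^(1/(1−α)), so the ratio is [ (s_A/(n + g + δ)_A) / (s_V/(n + g + δ)_V) ]^1.8868.
s_A/(n + g + δ)_A = 0.24/0.087 = 2.7586; s_V/(n + g + δ)_V = 0.24/0.081 = 2.9630.
Ratio = (2.7586/2.9630)^1.8868 = 0.9310^1.8868 ≈ 0.8738

ratio ≈ 0.87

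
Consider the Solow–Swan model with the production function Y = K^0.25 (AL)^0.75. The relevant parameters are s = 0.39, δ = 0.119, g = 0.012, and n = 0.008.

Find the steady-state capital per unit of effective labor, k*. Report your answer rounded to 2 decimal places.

k* ≈ 3.96

In steady state, investment equals break-even investment: s·k^α = (n + g + δ)·k.
Dividing both sides by k: k^(1−α) = s / (n + g + δ).
k^0.75 = 0.39 / (0.008 + 0.012 + 0.119) = 0.39 / 0.139 = 2.8058
k* = 2.8058^(1/0.75) ≈ 3.9574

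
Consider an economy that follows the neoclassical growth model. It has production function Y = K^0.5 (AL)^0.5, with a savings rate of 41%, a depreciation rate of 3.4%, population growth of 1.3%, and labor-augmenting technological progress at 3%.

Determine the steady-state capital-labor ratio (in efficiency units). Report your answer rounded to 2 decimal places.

k* ≈ 28.35

Steady state requires s·f(k) = (n + g + δ)·k, i.e. s·k^α = (n + g + δ)·k.
Rearranging, k^(1−α) = s / (n + g + δ).
k^0.5 = 0.41 / (0.013 + 0.030 + 0.034) = 0.41 / 0.077 = 5.3247
k* = 5.3247^(1/0.5) ≈ 28.3524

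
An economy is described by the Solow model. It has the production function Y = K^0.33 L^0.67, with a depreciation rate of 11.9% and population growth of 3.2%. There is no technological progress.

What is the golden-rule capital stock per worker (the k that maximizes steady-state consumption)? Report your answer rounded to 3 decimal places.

The golden rule sets f'(k) = n + δ, i.e. α·k^(α−1) = n + δ.
So k^(1−α) = α / (n + δ) = 0.33 / 0.151 = 2.1854.
k_gold = 2.1854^(1/0.67) ≈ 3.2119

k_gold ≈ 3.212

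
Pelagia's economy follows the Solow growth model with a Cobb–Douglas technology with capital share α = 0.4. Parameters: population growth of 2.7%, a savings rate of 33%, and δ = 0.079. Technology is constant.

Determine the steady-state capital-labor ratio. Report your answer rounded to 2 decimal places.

In steady state, investment equals break-even investment: s·k^α = (n + δ)·k.
Rearranging, k^(1−α) = s / (n + δ).
k^0.6 = 0.33 / (0.027 + 0.079) = 0.33 / 0.106 = 3.1132
k* = 3.1132^(1/0.6) ≈ 6.6376

k* ≈ 6.64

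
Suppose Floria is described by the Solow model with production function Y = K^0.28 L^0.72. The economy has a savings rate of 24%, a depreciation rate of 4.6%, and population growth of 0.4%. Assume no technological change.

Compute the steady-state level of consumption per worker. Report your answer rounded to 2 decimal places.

c* = 1.40

At the steady state, Δk = 0, so s·k^α = (n + δ)·k.
Dividing both sides by k: k^(1−α) = s / (n + δ).
k^0.72 = 0.24 / (0.004 + 0.046) = 0.24 / 0.050 = 4.8000
k* = 4.8000^(1/0.72) ≈ 8.8342
y* = (k*)^α = 8.8342^0.28 ≈ 1.8405
c* = (1 − s)·y* = (1 − 0.24) × 1.8405 ≈ 1.3988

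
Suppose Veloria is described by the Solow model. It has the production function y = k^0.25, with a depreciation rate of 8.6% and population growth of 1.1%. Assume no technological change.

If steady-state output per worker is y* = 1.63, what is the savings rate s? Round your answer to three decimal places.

s ≈ 0.420

In steady state, investment equals break-even investment: s·k^α = (n + δ)·k.
Since y* = [s/(n + δ)]^(α/(1−α)), we have s/(n + δ) = (y*)^((1−α)/α) = 1.63^3 = 4.3307.
Therefore s = 4.3307 × (n + δ) = 4.3307 × 0.097 = 0.4201.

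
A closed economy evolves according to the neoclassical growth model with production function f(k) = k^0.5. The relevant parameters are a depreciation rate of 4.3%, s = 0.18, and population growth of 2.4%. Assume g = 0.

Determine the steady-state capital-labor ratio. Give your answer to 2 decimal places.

k* ≈ 7.22

At the steady state, Δk = 0, so s·k^α = (n + δ)·k.
Dividing both sides by k: k^(1−α) = s / (n + δ).
k^0.5 = 0.18 / (0.024 + 0.043) = 0.18 / 0.067 = 2.6866
k* = 2.6866^(1/0.5) ≈ 7.2178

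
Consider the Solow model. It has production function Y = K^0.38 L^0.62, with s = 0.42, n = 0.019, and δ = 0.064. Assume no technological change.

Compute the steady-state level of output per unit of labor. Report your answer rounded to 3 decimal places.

At the steady state, Δk = 0, so s·k^α = (n + δ)·k.
Rearranging, k^(1−α) = s / (n + δ).
k^0.62 = 0.42 / (0.019 + 0.064) = 0.42 / 0.083 = 5.0602
k* = 5.0602^(1/0.62) ≈ 13.6696
y* = (k*)^α = 13.6696^0.38 ≈ 2.7014

y* ≈ 2.701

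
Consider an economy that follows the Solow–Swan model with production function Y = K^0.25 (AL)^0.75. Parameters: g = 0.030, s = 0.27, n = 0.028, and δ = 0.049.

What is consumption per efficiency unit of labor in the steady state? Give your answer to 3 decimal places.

At the steady state, Δk = 0, so s·k^α = (n + g + δ)·k.
Rearranging, k^(1−α) = s / (n + g + δ).
k^0.75 = 0.27 / (0.028 + 0.030 + 0.049) = 0.27 / 0.107 = 2.5234
k* = 2.5234^(1/0.75) ≈ 3.4354
y* = (k*)^α = 3.4354^0.25 ≈ 1.3614
c* = (1 − s)·y* = (1 − 0.27) × 1.3614 ≈ 0.9938

c* ≈ 0.994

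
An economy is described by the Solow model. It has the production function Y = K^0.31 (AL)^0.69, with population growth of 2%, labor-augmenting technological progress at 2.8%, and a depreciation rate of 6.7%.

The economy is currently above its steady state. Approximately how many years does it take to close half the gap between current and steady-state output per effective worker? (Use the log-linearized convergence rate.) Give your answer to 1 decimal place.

half-life ≈ 8.7 years

Near the steady state the convergence rate is λ = (1 − α)(n + g + δ).
λ = (1 − 0.31) × 0.115 = 0.69 × 0.115 = 0.07935
Half-life = ln 2 / λ = 0.6931 / 0.07935 ≈ 8.73 years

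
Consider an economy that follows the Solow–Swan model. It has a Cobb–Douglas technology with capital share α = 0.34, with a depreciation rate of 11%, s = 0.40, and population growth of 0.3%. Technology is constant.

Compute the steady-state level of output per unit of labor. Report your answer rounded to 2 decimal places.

At the steady state, Δk = 0, so s·k^α = (n + δ)·k.
Dividing both sides by k: k^(1−α) = s / (n + δ).
k^0.66 = 0.40 / (0.003 + 0.110) = 0.40 / 0.113 = 3.5398
k* = 3.5398^(1/0.66) ≈ 6.7887
y* = (k*)^α = 6.7887^0.34 ≈ 1.9178

y* = 1.92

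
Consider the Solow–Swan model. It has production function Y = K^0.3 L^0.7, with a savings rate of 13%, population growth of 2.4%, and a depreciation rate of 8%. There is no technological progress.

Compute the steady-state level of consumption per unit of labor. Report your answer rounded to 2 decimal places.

In steady state, investment equals break-even investment: s·k^α = (n + δ)·k.
Rearranging, k^(1−α) = s / (n + δ).
k^0.7 = 0.13 / (0.024 + 0.080) = 0.13 / 0.104 = 1.2500
k* = 1.2500^(1/0.7) ≈ 1.3754
y* = (k*)^α = 1.3754^0.3 ≈ 1.1003
c* = (1 − s)·y* = (1 − 0.13) × 1.1003 ≈ 0.9573

c* ≈ 0.96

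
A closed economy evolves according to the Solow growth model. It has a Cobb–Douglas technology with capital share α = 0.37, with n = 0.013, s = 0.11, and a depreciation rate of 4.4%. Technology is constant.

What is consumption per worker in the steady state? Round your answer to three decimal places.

At the steady state, Δk = 0, so s·k^α = (n + δ)·k.
Rearranging, k^(1−α) = s / (n + δ).
k^0.63 = 0.11 / (0.013 + 0.044) = 0.11 / 0.057 = 1.9298
k* = 1.9298^(1/0.63) ≈ 2.8392
y* = (k*)^α = 2.8392^0.37 ≈ 1.4712
c* = (1 − s)·y* = (1 − 0.11) × 1.4712 ≈ 1.3094

c* = 1.309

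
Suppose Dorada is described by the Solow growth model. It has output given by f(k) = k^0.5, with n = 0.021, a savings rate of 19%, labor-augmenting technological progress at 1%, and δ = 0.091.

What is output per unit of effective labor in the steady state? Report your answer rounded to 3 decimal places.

In steady state, investment equals break-even investment: s·k^α = (n + g + δ)·k.
Rearranging, k^(1−α) = s / (n + g + δ).
k^0.5 = 0.19 / (0.021 + 0.010 + 0.091) = 0.19 / 0.122 = 1.5574
k* = 1.5574^(1/0.5) ≈ 2.4255
y* = (k*)^α = 2.4255^0.5 ≈ 1.5574

y* ≈ 1.557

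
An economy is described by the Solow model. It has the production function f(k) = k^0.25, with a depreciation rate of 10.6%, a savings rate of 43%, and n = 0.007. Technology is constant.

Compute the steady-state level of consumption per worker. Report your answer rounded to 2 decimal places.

In steady state, investment equals break-even investment: s·k^α = (n + δ)·k.
Rearranging, k^(1−α) = s / (n + δ).
k^0.75 = 0.43 / (0.007 + 0.106) = 0.43 / 0.113 = 3.8053
k* = 3.8053^(1/0.75) ≈ 5.9409
y* = (k*)^α = 5.9409^0.25 ≈ 1.5612
c* = (1 − s)·y* = (1 − 0.43) × 1.5612 ≈ 0.8899

c* ≈ 0.89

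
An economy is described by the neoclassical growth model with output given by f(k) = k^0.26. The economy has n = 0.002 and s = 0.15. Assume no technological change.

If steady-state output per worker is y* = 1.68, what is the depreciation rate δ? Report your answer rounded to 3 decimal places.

In steady state, investment equals break-even investment: s·k^α = (n + δ)·k.
Since y* = [s/(n + δ)]^(α/(1−α)), we have s/(n + δ) = (y*)^((1−α)/α) = 1.68^2.8462 = 4.3780.
Therefore n + δ = s / 4.3780 = 0.15 / 4.3780 = 0.0343, so δ = 0.0343 − 0.002 = 0.0323.

δ ≈ 0.032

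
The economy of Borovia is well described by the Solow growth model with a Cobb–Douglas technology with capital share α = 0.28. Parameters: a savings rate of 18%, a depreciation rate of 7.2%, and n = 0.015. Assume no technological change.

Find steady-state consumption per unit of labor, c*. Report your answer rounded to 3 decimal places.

At the steady state, Δk = 0, so s·k^α = (n + δ)·k.
Rearranging, k^(1−α) = s / (n + δ).
k^0.72 = 0.18 / (0.015 + 0.072) = 0.18 / 0.087 = 2.0690
k* = 2.0690^(1/0.72) ≈ 2.7451
y* = (k*)^α = 2.7451^0.28 ≈ 1.3268
c* = (1 − s)·y* = (1 − 0.18) × 1.3268 ≈ 1.0880

c* = 1.088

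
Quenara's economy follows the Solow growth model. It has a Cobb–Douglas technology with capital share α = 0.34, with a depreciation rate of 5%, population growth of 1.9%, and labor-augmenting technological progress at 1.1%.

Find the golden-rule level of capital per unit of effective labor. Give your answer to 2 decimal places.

k_gold ≈ 8.96

The golden rule sets f'(k) = n + g + δ, i.e. α·k^(α−1) = n + g + δ.
So k^(1−α) = α / (n + g + δ) = 0.34 / 0.080 = 4.2500.
k_gold = 4.2500^(1/0.66) ≈ 8.9558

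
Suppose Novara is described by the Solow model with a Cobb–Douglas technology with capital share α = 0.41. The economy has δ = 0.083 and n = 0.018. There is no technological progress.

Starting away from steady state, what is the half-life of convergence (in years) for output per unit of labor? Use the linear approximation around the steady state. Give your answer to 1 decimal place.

Near the steady state the convergence rate is λ = (1 − α)(n + δ).
λ = (1 − 0.41) × 0.101 = 0.59 × 0.101 = 0.05959
Half-life = ln 2 / λ = 0.6931 / 0.05959 ≈ 11.63 years

t_½ ≈ 11.6 years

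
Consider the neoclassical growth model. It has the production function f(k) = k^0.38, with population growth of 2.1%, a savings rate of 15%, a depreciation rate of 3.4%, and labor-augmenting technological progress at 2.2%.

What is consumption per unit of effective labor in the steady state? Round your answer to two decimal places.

In steady state, investment equals break-even investment: s·k^α = (n + g + δ)·k.
Rearranging, k^(1−α) = s / (n + g + δ).
k^0.62 = 0.15 / (0.021 + 0.022 + 0.034) = 0.15 / 0.077 = 1.9481
k* = 1.9481^(1/0.62) ≈ 2.9317
y* = (k*)^α = 2.9317^0.38 ≈ 1.5049
c* = (1 − s)·y* = (1 − 0.15) × 1.5049 ≈ 1.2792

c* = 1.28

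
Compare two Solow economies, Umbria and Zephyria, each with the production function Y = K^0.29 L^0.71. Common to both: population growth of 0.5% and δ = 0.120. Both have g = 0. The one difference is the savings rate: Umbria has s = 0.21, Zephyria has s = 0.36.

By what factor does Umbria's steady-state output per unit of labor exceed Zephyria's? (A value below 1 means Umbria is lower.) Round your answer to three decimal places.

Steady-state y* = [s/(n + δ)]^(α/(1−α)), so the ratio is [ (s_U/(n + δ)_U) / (s_Z/(n + δ)_Z) ]^0.4085.
s_U/(n + δ)_U = 0.21/0.125 = 1.6800; s_Z/(n + δ)_Z = 0.36/0.125 = 2.8800.
Ratio = (1.6800/2.8800)^0.4085 = 0.5833^0.4085 ≈ 0.8024

ratio ≈ 0.802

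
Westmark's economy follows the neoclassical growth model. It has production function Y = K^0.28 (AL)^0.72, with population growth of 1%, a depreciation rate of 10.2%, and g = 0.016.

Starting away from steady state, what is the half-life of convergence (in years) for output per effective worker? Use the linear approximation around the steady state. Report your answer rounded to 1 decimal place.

half-life ≈ 7.5 years

Near the steady state the convergence rate is λ = (1 − α)(n + g + δ).
λ = (1 − 0.28) × 0.128 = 0.72 × 0.128 = 0.09216
Half-life = ln 2 / λ = 0.6931 / 0.09216 ≈ 7.52 years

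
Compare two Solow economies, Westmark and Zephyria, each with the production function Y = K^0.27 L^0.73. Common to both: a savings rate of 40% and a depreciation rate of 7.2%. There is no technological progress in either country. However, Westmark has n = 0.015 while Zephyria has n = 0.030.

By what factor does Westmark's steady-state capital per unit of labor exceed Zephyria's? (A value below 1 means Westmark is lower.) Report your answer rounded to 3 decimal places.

Steady-state k* = [s/(n + δ)]^(1/(1−α)), so the ratio is [ (s_W/(n + δ)_W) / (s_Z/(n + δ)_Z) ]^1.3699.
s_W/(n + δ)_W = 0.40/0.087 = 4.5977; s_Z/(n + δ)_Z = 0.40/0.102 = 3.9216.
Ratio = (4.5977/3.9216)^1.3699 = 1.1724^1.3699 ≈ 1.2434

k*_W / k*_Z ≈ 1.243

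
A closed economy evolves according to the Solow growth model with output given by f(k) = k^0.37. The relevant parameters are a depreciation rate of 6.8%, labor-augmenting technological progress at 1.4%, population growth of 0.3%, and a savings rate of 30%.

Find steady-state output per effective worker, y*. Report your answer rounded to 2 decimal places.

y* ≈ 2.10

In steady state, investment equals break-even investment: s·k^α = (n + g + δ)·k.
Dividing both sides by k: k^(1−α) = s / (n + g + δ).
k^0.63 = 0.30 / (0.003 + 0.014 + 0.068) = 0.30 / 0.085 = 3.5294
k* = 3.5294^(1/0.63) ≈ 7.4023
y* = (k*)^α = 7.4023^0.37 ≈ 2.0973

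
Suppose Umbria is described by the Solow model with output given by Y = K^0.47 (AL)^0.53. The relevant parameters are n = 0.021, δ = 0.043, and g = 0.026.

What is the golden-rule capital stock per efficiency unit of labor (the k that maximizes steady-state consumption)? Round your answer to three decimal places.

k_gold ≈ 22.617

The golden rule sets f'(k) = n + g + δ, i.e. α·k^(α−1) = n + g + δ.
So k^(1−α) = α / (n + g + δ) = 0.47 / 0.090 = 5.2222.
k_gold = 5.2222^(1/0.53) ≈ 22.6173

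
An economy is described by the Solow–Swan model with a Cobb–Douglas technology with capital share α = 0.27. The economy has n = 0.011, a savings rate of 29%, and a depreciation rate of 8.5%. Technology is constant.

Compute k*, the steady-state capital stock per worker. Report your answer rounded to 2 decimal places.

In steady state, investment equals break-even investment: s·k^α = (n + δ)·k.
Dividing both sides by k: k^(1−α) = s / (n + δ).
k^0.73 = 0.29 / (0.011 + 0.085) = 0.29 / 0.096 = 3.0208
k* = 3.0208^(1/0.73) ≈ 4.5468

k* = 4.55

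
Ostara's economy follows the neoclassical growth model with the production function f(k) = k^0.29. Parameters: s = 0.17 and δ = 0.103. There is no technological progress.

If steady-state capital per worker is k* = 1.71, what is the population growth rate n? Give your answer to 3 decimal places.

In steady state, investment equals break-even investment: s·k^α = (n + δ)·k.
So s / (n + δ) = (k*)^(1−α) = 1.71^0.71 = 1.4636.
Therefore n + δ = s / 1.4636 = 0.17 / 1.4636 = 0.1162, so n = 0.1162 − 0.103 = 0.0132.

n ≈ 0.013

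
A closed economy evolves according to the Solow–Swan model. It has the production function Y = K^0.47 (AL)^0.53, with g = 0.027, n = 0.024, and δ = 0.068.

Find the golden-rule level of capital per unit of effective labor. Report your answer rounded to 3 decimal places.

The golden rule sets f'(k) = n + g + δ, i.e. α·k^(α−1) = n + g + δ.
So k^(1−α) = α / (n + g + δ) = 0.47 / 0.119 = 3.9496.
k_gold = 3.9496^(1/0.53) ≈ 13.3528

k_gold ≈ 13.353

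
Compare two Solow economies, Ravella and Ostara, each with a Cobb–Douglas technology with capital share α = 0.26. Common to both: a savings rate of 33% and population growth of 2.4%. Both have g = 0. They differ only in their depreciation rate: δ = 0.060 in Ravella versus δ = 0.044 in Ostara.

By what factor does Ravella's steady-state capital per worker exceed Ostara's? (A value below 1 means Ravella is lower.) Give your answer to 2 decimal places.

k*_R / k*_O ≈ 0.75

Steady-state k* = [s/(n + δ)]^(1/(1−α)), so the ratio is [ (s_R/(n + δ)_R) / (s_O/(n + δ)_O) ]^1.3514.
s_R/(n + δ)_R = 0.33/0.084 = 3.9286; s_O/(n + δ)_O = 0.33/0.068 = 4.8529.
Ratio = (3.9286/4.8529)^1.3514 = 0.8095^1.3514 ≈ 0.7516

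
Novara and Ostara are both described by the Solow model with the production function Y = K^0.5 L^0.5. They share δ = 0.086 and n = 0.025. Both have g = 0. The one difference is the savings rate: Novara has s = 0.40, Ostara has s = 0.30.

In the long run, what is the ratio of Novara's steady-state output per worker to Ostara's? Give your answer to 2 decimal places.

Steady-state y* = [s/(n + δ)]^(α/(1−α)), so the ratio is [ (s_N/(n + δ)_N) / (s_O/(n + δ)_O) ]^1.
s_N/(n + δ)_N = 0.40/0.111 = 3.6036; s_O/(n + δ)_O = 0.30/0.111 = 2.7027.
Ratio = (3.6036/2.7027)^1 = 1.3333^1 ≈ 1.3333

ratio ≈ 1.33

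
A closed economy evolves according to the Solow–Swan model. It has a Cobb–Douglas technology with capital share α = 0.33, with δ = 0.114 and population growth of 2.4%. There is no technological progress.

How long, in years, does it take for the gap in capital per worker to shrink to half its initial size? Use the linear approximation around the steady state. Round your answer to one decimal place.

Near the steady state the convergence rate is λ = (1 − α)(n + δ).
λ = (1 − 0.33) × 0.138 = 0.67 × 0.138 = 0.09246
Half-life = ln 2 / λ = 0.6931 / 0.09246 ≈ 7.50 years

t_½ ≈ 7.5 years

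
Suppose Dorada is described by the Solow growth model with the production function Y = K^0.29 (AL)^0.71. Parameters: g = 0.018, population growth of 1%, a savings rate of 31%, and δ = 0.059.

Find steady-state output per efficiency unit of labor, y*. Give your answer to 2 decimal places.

y* ≈ 1.68

Steady state requires s·f(k) = (n + g + δ)·k, i.e. s·k^α = (n + g + δ)·k.
Rearranging, k^(1−α) = s / (n + g + δ).
k^0.71 = 0.31 / (0.010 + 0.018 + 0.059) = 0.31 / 0.087 = 3.5632
k* = 3.5632^(1/0.71) ≈ 5.9874
y* = (k*)^α = 5.9874^0.29 ≈ 1.6803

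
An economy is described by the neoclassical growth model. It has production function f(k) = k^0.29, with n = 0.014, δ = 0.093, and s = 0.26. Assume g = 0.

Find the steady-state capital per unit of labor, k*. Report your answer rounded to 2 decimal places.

In steady state, investment equals break-even investment: s·k^α = (n + δ)·k.
Dividing both sides by k: k^(1−α) = s / (n + δ).
k^0.71 = 0.26 / (0.014 + 0.093) = 0.26 / 0.107 = 2.4299
k* = 2.4299^(1/0.71) ≈ 3.4921

k* ≈ 3.49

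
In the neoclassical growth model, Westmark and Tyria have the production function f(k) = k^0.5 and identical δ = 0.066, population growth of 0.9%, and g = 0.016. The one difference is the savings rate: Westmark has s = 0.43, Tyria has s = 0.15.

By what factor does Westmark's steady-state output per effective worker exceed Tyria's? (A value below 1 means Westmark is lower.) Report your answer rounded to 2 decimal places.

Steady-state y* = [s/(n + g + δ)]^(α/(1−α)), so the ratio is [ (s_W/(n + g + δ)_W) / (s_T/(n + g + δ)_T) ]^1.
s_W/(n + g + δ)_W = 0.43/0.091 = 4.7253; s_T/(n + g + δ)_T = 0.15/0.091 = 1.6484.
Ratio = (4.7253/1.6484)^1 = 2.8666^1 ≈ 2.8666

ratio ≈ 2.87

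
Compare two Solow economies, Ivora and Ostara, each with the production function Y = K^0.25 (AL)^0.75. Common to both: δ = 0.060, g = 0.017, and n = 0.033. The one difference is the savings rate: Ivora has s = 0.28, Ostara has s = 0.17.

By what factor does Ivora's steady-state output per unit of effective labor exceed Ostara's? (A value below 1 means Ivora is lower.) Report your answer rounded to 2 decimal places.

Steady-state y* = [s/(n + g + δ)]^(α/(1−α)), so the ratio is [ (s_I/(n + g + δ)_I) / (s_O/(n + g + δ)_O) ]^0.3333.
s_I/(n + g + δ)_I = 0.28/0.110 = 2.5455; s_O/(n + g + δ)_O = 0.17/0.110 = 1.5455.
Ratio = (2.5455/1.5455)^0.3333 = 1.6470^0.3333 ≈ 1.1809

ratio ≈ 1.18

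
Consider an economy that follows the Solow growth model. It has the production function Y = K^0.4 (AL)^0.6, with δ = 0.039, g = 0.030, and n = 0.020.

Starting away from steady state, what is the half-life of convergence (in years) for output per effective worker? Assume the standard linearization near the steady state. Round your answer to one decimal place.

Near the steady state the convergence rate is λ = (1 − α)(n + g + δ).
λ = (1 − 0.4) × 0.089 = 0.6 × 0.089 = 0.0534
Half-life = ln 2 / λ = 0.6931 / 0.0534 ≈ 12.98 years

half-life ≈ 13.0 years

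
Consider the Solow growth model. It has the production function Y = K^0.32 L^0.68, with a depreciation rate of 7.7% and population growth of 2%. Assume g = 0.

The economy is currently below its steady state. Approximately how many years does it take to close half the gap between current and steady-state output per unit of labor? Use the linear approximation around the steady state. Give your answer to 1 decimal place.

half-life ≈ 10.5 years

Near the steady state the convergence rate is λ = (1 − α)(n + δ).
λ = (1 − 0.32) × 0.097 = 0.68 × 0.097 = 0.06596
Half-life = ln 2 / λ = 0.6931 / 0.06596 ≈ 10.51 years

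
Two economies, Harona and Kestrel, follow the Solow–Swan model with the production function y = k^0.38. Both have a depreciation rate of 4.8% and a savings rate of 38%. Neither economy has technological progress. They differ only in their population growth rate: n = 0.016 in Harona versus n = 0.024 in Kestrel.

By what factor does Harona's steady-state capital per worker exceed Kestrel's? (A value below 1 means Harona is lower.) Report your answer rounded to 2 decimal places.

ratio ≈ 1.21

Steady-state k* = [s/(n + δ)]^(1/(1−α)), so the ratio is [ (s_H/(n + δ)_H) / (s_K/(n + δ)_K) ]^1.6129.
s_H/(n + δ)_H = 0.38/0.064 = 5.9375; s_K/(n + δ)_K = 0.38/0.072 = 5.2778.
Ratio = (5.9375/5.2778)^1.6129 = 1.1250^1.6129 ≈ 1.2092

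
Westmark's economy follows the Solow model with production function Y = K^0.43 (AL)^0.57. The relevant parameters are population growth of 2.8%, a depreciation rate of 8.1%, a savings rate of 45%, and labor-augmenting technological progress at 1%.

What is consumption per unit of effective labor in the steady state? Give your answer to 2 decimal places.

c* ≈ 1.50

In steady state, investment equals break-even investment: s·k^α = (n + g + δ)·k.
Rearranging, k^(1−α) = s / (n + g + δ).
k^0.57 = 0.45 / (0.028 + 0.010 + 0.081) = 0.45 / 0.119 = 3.7815
k* = 3.7815^(1/0.57) ≈ 10.3144
y* = (k*)^α = 10.3144^0.43 ≈ 2.7276
c* = (1 − s)·y* = (1 − 0.45) × 2.7276 ≈ 1.5002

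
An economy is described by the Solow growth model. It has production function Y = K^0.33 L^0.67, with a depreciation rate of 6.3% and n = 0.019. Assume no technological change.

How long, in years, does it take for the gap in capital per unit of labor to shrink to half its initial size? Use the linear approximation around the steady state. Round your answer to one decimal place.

t_½ ≈ 12.6 years

Near the steady state the convergence rate is λ = (1 − α)(n + δ).
λ = (1 − 0.33) × 0.082 = 0.67 × 0.082 = 0.05494
Half-life = ln 2 / λ = 0.6931 / 0.05494 ≈ 12.62 years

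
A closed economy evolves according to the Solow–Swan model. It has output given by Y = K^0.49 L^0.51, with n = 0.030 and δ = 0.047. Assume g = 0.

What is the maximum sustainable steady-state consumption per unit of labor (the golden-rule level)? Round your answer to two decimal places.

At the golden rule, f'(k) = n + δ, so α·k^(α−1) = n + δ and k_gold = (α/(n + δ))^(1/(1−α)).
k_gold = (0.49/0.077)^(1/0.51) = 6.3636^1.9608 ≈ 37.6618
c_gold = f(k_gold) − (n + δ)·k_gold = 5.9182 − 0.077×37.6618 ≈ 3.0182

c_gold ≈ 3.02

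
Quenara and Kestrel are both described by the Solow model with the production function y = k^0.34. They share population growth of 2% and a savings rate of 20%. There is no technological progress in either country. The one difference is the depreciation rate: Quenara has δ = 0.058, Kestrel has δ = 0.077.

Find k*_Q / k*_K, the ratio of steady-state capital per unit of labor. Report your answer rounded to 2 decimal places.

Steady-state k* = [s/(n + δ)]^(1/(1−α)), so the ratio is [ (s_Q/(n + δ)_Q) / (s_K/(n + δ)_K) ]^1.5152.
s_Q/(n + δ)_Q = 0.20/0.078 = 2.5641; s_K/(n + δ)_K = 0.20/0.097 = 2.0619.
Ratio = (2.5641/2.0619)^1.5152 = 1.2436^1.5152 ≈ 1.3914

ratio ≈ 1.39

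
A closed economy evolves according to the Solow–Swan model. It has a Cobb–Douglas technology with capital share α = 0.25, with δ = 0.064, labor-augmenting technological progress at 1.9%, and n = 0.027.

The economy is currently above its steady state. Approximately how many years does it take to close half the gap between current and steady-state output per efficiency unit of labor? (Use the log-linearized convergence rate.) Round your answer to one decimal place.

t_½ ≈ 8.4 years

Near the steady state the convergence rate is λ = (1 − α)(n + g + δ).
λ = (1 − 0.25) × 0.110 = 0.75 × 0.110 = 0.0825
Half-life = ln 2 / λ = 0.6931 / 0.0825 ≈ 8.40 years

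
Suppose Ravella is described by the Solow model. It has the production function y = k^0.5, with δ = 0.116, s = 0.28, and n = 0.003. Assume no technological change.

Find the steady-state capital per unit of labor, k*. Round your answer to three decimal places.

In steady state, investment equals break-even investment: s·k^α = (n + δ)·k.
Dividing both sides by k: k^(1−α) = s / (n + δ).
k^0.5 = 0.28 / (0.003 + 0.116) = 0.28 / 0.119 = 2.3529
k* = 2.3529^(1/0.5) ≈ 5.5361

k* ≈ 5.536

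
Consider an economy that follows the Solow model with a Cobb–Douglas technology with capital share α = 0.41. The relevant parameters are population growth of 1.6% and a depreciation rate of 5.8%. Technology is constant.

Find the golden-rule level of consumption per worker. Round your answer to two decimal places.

At the golden rule, f'(k) = n + δ, so α·k^(α−1) = n + δ and k_gold = (α/(n + δ))^(1/(1−α)).
k_gold = (0.41/0.074)^(1/0.59) = 5.5405^1.6949 ≈ 18.2071
c_gold = f(k_gold) − (n + δ)·k_gold = 3.2862 − 0.074×18.2071 ≈ 1.9389

c_gold ≈ 1.94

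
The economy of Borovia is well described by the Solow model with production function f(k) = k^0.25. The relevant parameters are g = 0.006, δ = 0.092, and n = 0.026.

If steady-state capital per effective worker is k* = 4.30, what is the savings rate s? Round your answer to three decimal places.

s ≈ 0.370

At the steady state, Δk = 0, so s·k^α = (n + g + δ)·k.
So s / (n + g + δ) = (k*)^(1−α) = 4.30^0.75 = 2.9861.
Therefore s = 2.9861 × (n + g + δ) = 2.9861 × 0.124 = 0.3703.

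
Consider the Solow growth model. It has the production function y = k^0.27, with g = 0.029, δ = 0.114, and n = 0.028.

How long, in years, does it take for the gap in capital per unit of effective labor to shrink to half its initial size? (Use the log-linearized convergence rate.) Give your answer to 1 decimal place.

Near the steady state the convergence rate is λ = (1 − α)(n + g + δ).
λ = (1 − 0.27) × 0.171 = 0.73 × 0.171 = 0.12483
Half-life = ln 2 / λ = 0.6931 / 0.12483 ≈ 5.55 years

about 5.6 years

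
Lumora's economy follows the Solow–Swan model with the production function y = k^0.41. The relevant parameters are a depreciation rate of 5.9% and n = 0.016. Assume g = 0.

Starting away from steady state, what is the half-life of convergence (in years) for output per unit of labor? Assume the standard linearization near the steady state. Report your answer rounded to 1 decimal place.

Near the steady state the convergence rate is λ = (1 − α)(n + δ).
λ = (1 − 0.41) × 0.075 = 0.59 × 0.075 = 0.04425
Half-life = ln 2 / λ = 0.6931 / 0.04425 ≈ 15.66 years

t_½ ≈ 15.7 years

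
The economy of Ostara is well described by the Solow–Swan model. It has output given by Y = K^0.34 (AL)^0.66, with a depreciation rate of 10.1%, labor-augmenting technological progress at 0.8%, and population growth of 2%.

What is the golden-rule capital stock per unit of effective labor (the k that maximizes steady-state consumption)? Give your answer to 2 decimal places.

The golden rule sets f'(k) = n + g + δ, i.e. α·k^(α−1) = n + g + δ.
So k^(1−α) = α / (n + g + δ) = 0.34 / 0.129 = 2.6357.
k_gold = 2.6357^(1/0.66) ≈ 4.3423

k_gold ≈ 4.34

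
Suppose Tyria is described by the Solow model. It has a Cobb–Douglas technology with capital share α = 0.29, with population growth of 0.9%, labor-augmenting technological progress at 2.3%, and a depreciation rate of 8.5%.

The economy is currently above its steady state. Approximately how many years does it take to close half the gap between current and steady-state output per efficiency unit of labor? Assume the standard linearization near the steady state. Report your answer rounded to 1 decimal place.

Near the steady state the convergence rate is λ = (1 − α)(n + g + δ).
λ = (1 − 0.29) × 0.117 = 0.71 × 0.117 = 0.08307
Half-life = ln 2 / λ = 0.6931 / 0.08307 ≈ 8.34 years

t_½ ≈ 8.3 years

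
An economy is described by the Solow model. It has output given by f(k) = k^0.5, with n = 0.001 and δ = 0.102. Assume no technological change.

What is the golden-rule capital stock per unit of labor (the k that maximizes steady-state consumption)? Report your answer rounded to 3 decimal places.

The golden rule sets f'(k) = n + δ, i.e. α·k^(α−1) = n + δ.
So k^(1−α) = α / (n + δ) = 0.5 / 0.103 = 4.8544.
k_gold = 4.8544^(1/0.5) ≈ 23.5652

k_gold ≈ 23.565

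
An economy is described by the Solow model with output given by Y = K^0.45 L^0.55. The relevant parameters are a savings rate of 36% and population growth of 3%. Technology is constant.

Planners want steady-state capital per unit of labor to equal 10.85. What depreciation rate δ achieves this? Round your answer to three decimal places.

In steady state, investment equals break-even investment: s·k^α = (n + δ)·k.
So s / (n + δ) = (k*)^(1−α) = 10.85^0.55 = 3.7110.
Therefore n + δ = s / 3.7110 = 0.36 / 3.7110 = 0.0970, so δ = 0.0970 − 0.030 = 0.0670.

δ ≈ 0.067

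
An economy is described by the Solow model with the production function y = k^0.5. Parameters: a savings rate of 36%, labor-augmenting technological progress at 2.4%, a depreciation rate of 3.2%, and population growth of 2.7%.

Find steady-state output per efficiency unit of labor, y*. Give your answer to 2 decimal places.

y* ≈ 4.34

At the steady state, Δk = 0, so s·k^α = (n + g + δ)·k.
Dividing both sides by k: k^(1−α) = s / (n + g + δ).
k^0.5 = 0.36 / (0.027 + 0.024 + 0.032) = 0.36 / 0.083 = 4.3373
k* = 4.3373^(1/0.5) ≈ 18.8122
y* = (k*)^α = 18.8122^0.5 ≈ 4.3373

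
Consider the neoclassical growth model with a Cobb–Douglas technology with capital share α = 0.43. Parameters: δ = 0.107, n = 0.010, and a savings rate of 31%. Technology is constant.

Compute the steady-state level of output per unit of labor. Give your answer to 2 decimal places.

In steady state, investment equals break-even investment: s·k^α = (n + δ)·k.
Dividing both sides by k: k^(1−α) = s / (n + δ).
k^0.57 = 0.31 / (0.010 + 0.107) = 0.31 / 0.117 = 2.6496
k* = 2.6496^(1/0.57) ≈ 5.5261
y* = (k*)^α = 5.5261^0.43 ≈ 2.0856

y* = 2.09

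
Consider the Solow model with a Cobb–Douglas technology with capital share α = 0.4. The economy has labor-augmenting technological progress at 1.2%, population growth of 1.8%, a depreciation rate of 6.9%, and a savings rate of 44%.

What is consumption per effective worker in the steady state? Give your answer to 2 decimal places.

c* ≈ 1.51

Steady state requires s·f(k) = (n + g + δ)·k, i.e. s·k^α = (n + g + δ)·k.
Dividing both sides by k: k^(1−α) = s / (n + g + δ).
k^0.6 = 0.44 / (0.018 + 0.012 + 0.069) = 0.44 / 0.099 = 4.4444
k* = 4.4444^(1/0.6) ≈ 12.0140
y* = (k*)^α = 12.0140^0.4 ≈ 2.7032
c* = (1 − s)·y* = (1 − 0.44) × 2.7032 ≈ 1.5138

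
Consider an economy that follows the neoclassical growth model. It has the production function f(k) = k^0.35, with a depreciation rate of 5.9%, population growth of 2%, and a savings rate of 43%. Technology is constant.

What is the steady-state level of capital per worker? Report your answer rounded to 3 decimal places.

In steady state, investment equals break-even investment: s·k^α = (n + δ)·k.
Rearranging, k^(1−α) = s / (n + δ).
k^0.65 = 0.43 / (0.020 + 0.059) = 0.43 / 0.079 = 5.4430
k* = 5.4430^(1/0.65) ≈ 13.5537

k* ≈ 13.554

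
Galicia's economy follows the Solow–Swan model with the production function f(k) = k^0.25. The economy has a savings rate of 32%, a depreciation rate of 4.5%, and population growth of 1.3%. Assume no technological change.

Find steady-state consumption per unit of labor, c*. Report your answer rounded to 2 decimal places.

In steady state, investment equals break-even investment: s·k^α = (n + δ)·k.
Dividing both sides by k: k^(1−α) = s / (n + δ).
k^0.75 = 0.32 / (0.013 + 0.045) = 0.32 / 0.058 = 5.5172
k* = 5.5172^(1/0.75) ≈ 9.7490
y* = (k*)^α = 9.7490^0.25 ≈ 1.7670
c* = (1 − s)·y* = (1 − 0.32) × 1.7670 ≈ 1.2016

c* ≈ 1.20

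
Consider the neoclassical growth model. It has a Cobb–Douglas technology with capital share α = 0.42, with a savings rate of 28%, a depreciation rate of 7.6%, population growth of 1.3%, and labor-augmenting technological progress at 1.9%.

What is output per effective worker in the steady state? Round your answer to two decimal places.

Steady state requires s·f(k) = (n + g + δ)·k, i.e. s·k^α = (n + g + δ)·k.
Rearranging, k^(1−α) = s / (n + g + δ).
k^0.58 = 0.28 / (0.013 + 0.019 + 0.076) = 0.28 / 0.108 = 2.5926
k* = 2.5926^(1/0.58) ≈ 5.1682
y* = (k*)^α = 5.1682^0.42 ≈ 1.9934

y* = 1.99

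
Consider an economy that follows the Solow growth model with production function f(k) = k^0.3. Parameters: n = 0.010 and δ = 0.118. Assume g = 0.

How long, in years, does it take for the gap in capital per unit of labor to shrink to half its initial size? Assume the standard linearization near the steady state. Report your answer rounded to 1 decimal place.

t_½ ≈ 7.7 years

Near the steady state the convergence rate is λ = (1 − α)(n + δ).
λ = (1 − 0.3) × 0.128 = 0.7 × 0.128 = 0.0896
Half-life = ln 2 / λ = 0.6931 / 0.0896 ≈ 7.74 years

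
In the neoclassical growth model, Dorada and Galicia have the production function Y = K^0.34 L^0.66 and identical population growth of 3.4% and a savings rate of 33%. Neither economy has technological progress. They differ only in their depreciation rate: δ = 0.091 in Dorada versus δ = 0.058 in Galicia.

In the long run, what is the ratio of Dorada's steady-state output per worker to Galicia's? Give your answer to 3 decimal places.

Steady-state y* = [s/(n + δ)]^(α/(1−α)), so the ratio is [ (s_D/(n + δ)_D) / (s_G/(n + δ)_G) ]^0.5152.
s_D/(n + δ)_D = 0.33/0.125 = 2.6400; s_G/(n + δ)_G = 0.33/0.092 = 3.5870.
Ratio = (2.6400/3.5870)^0.5152 = 0.7360^0.5152 ≈ 0.8539

ratio ≈ 0.854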